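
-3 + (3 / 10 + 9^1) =63 / 10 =6.30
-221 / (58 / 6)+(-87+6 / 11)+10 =-31682 / 319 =-99.32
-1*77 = -77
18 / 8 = 9 / 4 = 2.25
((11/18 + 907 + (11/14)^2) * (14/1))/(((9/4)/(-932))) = -2986342360/567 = -5266917.74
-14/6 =-7/3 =-2.33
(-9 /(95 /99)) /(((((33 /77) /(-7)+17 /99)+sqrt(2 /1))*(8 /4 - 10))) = -289590147 /4443825070+20967191091*sqrt(2) /35550600560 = 0.77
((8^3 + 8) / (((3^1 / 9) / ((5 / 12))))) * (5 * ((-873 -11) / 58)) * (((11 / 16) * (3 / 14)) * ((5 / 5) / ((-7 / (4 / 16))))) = 11851125 / 45472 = 260.62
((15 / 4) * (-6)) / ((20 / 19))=-171 / 8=-21.38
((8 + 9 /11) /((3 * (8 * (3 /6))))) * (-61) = -5917 /132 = -44.83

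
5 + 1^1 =6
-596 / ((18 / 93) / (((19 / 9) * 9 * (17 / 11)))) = -2983874 / 33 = -90420.42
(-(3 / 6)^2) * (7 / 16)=-7 / 64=-0.11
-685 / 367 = -1.87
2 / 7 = 0.29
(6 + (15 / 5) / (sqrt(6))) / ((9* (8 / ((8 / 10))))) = 0.08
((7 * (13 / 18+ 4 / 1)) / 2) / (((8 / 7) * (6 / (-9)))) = -4165 / 192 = -21.69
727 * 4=2908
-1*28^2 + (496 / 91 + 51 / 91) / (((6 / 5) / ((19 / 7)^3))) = -128066587 / 187278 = -683.83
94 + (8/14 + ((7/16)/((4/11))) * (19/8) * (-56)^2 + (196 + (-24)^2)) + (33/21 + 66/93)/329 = 5612891023/571144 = 9827.45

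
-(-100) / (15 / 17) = 340 / 3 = 113.33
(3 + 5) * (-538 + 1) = -4296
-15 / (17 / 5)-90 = -94.41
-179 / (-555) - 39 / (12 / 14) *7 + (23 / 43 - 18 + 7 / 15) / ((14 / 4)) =-107928949 / 334110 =-323.03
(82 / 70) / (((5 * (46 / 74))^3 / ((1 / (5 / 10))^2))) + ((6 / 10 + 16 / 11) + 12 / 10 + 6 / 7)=2498923137 / 585536875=4.27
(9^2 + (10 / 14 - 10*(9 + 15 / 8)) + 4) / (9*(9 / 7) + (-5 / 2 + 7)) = -43 / 30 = -1.43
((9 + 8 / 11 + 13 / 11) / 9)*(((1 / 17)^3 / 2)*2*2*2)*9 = 480 / 54043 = 0.01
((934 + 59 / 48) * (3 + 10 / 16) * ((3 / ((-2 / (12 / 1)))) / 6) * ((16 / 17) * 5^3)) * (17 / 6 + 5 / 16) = -24572211125 / 6528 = -3764125.48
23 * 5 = 115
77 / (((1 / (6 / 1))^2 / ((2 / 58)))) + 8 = 3004 / 29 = 103.59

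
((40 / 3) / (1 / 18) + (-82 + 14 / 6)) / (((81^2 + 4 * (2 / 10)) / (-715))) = -17.47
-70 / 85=-14 / 17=-0.82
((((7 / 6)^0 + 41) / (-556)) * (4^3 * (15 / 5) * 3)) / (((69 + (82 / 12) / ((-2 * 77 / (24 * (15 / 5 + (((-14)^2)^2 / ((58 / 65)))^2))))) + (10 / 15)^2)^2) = -2054330165476512 / 183954115930916034110428032621739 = -0.00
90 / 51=30 / 17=1.76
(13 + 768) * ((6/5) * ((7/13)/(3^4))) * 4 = 24.92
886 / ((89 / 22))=19492 / 89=219.01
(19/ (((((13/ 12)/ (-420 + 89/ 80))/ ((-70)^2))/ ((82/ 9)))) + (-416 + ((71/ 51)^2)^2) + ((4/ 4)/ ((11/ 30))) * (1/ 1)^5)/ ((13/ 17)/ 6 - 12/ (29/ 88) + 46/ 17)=18403549605582584530/ 1884218976783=9767203.19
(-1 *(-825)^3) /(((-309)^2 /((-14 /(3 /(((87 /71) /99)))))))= -339.69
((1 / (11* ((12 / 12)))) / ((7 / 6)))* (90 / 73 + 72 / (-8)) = -486 / 803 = -0.61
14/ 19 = 0.74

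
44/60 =11/15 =0.73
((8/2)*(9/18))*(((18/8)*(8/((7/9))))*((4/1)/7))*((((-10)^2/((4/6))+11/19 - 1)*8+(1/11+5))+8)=327670272/10241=31995.93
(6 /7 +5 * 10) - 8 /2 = 328 /7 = 46.86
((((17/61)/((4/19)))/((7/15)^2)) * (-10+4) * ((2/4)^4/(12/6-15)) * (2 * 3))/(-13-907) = -130815/114395008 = -0.00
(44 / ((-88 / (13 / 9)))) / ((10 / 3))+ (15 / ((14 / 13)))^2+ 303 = 730279 / 1470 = 496.79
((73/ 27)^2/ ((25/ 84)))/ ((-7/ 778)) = -16583848/ 6075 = -2729.85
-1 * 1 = -1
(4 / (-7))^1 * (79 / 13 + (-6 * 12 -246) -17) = 187.96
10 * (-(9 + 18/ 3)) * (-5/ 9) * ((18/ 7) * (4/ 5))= 1200/ 7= 171.43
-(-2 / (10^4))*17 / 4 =17 / 20000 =0.00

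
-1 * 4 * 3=-12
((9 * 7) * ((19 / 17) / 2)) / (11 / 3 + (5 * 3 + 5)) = 3591 / 2414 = 1.49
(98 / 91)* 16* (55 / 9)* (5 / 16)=3850 / 117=32.91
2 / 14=1 / 7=0.14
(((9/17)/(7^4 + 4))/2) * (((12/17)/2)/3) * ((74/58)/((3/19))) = 57/544765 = 0.00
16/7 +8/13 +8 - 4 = 628/91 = 6.90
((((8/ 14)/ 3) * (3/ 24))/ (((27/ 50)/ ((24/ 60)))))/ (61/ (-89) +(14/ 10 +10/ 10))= 4450/ 432621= 0.01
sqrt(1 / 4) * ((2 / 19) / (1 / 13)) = 13 / 19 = 0.68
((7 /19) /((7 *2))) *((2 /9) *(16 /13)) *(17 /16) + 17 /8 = 37927 /17784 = 2.13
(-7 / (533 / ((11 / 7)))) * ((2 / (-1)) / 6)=11 / 1599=0.01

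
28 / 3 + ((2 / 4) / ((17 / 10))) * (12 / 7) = 3512 / 357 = 9.84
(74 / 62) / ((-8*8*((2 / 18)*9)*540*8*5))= -37 / 42854400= -0.00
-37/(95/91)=-3367/95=-35.44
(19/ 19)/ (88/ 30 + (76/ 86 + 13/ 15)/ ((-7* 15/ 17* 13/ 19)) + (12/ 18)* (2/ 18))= 2641275/ 6849389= 0.39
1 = 1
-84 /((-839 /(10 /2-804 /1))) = -67116 /839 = -80.00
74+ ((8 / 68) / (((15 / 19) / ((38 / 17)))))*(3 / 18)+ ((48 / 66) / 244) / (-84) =9047281913 / 122168970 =74.06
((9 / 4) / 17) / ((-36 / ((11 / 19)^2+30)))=-10951 / 98192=-0.11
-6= -6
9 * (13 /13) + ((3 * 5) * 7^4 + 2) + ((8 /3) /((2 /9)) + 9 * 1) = 36047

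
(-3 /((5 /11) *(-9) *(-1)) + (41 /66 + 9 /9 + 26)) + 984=333593 /330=1010.89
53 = 53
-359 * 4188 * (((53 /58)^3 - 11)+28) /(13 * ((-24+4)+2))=434231167271 /3804684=114130.68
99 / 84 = 33 / 28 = 1.18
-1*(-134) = 134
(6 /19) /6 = 1 /19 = 0.05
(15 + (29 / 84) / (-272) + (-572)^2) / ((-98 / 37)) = -276606180751 / 2239104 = -123534.32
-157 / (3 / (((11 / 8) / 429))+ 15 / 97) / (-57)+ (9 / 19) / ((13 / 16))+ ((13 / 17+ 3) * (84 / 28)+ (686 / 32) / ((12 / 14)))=1350363384865 / 36604664928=36.89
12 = 12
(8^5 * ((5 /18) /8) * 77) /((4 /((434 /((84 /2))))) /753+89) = 6135162880 /6232617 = 984.36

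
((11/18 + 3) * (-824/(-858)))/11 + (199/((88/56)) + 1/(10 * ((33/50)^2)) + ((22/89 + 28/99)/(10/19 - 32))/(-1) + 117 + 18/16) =170623428713/695505096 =245.32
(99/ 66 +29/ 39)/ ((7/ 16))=5.13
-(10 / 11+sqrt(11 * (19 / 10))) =-sqrt(2090) / 10 - 10 / 11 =-5.48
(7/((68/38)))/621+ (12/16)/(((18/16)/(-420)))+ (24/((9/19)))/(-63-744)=-280.06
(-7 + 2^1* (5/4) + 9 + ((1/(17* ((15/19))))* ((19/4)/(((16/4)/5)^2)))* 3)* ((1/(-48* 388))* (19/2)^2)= -2419061/81051648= -0.03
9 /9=1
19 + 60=79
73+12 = 85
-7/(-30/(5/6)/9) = 7/4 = 1.75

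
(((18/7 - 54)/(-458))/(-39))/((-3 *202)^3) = 5/386467965702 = 0.00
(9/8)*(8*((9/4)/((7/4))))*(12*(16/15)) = 5184/35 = 148.11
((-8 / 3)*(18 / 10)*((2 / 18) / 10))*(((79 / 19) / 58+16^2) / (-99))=0.14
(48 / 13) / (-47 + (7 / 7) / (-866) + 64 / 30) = -623520 / 7576829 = -0.08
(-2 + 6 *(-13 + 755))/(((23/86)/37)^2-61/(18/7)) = -405511216200/2161709213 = -187.59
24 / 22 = 12 / 11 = 1.09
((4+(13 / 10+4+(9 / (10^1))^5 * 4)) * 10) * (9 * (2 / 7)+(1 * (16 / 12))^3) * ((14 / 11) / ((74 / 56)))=1270764908 / 2289375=555.07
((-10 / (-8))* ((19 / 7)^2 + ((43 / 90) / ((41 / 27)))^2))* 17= 1045491653 / 6589520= 158.66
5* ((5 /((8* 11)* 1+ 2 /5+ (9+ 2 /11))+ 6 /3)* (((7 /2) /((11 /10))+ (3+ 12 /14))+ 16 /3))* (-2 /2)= -157318610 /1239777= -126.89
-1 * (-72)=72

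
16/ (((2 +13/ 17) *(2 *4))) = 34/ 47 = 0.72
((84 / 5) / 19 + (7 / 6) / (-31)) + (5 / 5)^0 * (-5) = -73391 / 17670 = -4.15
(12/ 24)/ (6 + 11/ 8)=4/ 59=0.07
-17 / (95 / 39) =-663 / 95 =-6.98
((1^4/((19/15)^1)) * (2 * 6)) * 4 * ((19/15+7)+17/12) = 6972/19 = 366.95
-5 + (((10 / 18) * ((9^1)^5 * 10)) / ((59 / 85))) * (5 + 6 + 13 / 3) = 427558205 / 59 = 7246749.24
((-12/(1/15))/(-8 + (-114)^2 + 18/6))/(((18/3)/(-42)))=1260/12991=0.10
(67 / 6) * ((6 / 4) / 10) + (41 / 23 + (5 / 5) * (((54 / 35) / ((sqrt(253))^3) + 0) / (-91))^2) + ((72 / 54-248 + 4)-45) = -1120545752479218151 / 3942681350407800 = -284.21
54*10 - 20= 520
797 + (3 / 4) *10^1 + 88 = 1785 / 2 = 892.50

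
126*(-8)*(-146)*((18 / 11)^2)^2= 15449107968 / 14641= 1055194.86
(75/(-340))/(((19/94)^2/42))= -1391670/6137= -226.77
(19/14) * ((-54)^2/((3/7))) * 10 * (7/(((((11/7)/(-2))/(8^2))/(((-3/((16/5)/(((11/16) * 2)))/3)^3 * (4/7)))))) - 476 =2443636951/1024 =2386364.21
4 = 4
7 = 7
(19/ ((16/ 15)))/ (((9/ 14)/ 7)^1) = 4655/ 24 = 193.96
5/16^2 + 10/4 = 645/256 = 2.52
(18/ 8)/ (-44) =-0.05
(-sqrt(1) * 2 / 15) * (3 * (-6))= 12 / 5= 2.40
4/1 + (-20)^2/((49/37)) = 14996/49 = 306.04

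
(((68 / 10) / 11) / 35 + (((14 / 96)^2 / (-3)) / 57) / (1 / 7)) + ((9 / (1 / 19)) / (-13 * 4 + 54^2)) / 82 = 97516295959 / 5566038508800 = 0.02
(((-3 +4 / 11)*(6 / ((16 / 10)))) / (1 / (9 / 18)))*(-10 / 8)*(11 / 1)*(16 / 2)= 2175 / 4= 543.75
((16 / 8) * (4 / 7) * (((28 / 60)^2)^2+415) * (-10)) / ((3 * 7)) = -336188416 / 1488375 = -225.88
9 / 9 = 1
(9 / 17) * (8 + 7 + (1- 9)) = 3.71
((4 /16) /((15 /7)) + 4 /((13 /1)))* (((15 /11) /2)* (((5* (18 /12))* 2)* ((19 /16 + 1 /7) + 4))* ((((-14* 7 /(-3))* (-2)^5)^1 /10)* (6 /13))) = -4149747 /3718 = -1116.12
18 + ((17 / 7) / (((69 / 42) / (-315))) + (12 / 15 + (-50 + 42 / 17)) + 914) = 820354 / 1955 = 419.62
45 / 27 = 5 / 3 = 1.67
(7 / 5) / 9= 7 / 45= 0.16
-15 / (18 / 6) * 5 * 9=-225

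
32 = 32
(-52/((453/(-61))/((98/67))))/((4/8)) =621712/30351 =20.48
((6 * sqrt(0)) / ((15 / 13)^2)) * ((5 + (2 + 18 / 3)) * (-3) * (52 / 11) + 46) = 0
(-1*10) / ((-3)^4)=-10 / 81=-0.12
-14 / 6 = -7 / 3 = -2.33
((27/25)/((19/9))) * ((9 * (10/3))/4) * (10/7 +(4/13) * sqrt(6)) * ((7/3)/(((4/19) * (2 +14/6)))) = 5103 * sqrt(6)/1690 +729/52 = 21.42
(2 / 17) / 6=1 / 51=0.02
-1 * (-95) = 95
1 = 1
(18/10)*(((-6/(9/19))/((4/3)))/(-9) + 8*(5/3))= 259/10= 25.90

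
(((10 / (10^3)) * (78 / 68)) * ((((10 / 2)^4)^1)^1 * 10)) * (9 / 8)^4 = 31984875 / 278528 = 114.84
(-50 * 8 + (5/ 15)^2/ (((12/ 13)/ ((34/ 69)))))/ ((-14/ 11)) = 16391969/ 52164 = 314.24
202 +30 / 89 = 18008 / 89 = 202.34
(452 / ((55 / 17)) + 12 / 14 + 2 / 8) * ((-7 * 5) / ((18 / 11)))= -216857 / 72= -3011.90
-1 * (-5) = 5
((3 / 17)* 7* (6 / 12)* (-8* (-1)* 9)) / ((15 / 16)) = 47.44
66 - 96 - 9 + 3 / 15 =-194 / 5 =-38.80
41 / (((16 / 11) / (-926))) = -208813 / 8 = -26101.62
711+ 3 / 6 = 1423 / 2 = 711.50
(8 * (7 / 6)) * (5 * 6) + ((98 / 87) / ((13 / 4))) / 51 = 16151072 / 57681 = 280.01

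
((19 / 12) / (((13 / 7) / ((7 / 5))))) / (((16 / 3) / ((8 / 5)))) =931 / 2600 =0.36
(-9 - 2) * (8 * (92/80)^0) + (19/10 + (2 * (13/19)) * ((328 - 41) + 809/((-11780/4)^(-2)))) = 1824284136761/190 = 9601495456.64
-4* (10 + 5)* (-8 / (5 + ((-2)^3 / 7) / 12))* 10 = 100800 / 103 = 978.64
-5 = -5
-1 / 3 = -0.33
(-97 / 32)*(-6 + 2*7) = -97 / 4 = -24.25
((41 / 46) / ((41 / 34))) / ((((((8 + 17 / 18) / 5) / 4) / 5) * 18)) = 1700 / 3703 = 0.46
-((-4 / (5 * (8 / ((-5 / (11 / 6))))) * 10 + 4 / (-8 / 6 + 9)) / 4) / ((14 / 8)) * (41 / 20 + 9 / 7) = -1.55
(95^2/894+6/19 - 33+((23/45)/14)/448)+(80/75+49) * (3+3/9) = 115298664473/799021440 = 144.30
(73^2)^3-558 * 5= 151334223499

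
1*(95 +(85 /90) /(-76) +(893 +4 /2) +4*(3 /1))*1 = 1370719 /1368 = 1001.99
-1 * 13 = -13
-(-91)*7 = 637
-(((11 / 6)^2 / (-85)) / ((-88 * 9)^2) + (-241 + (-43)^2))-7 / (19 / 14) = -486202175981 / 301397760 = -1613.16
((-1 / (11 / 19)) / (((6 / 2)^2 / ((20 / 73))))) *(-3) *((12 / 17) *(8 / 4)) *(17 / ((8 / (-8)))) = -3040 / 803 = -3.79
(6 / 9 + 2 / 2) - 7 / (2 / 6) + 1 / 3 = -19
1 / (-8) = -1 / 8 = -0.12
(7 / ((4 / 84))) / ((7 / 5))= 105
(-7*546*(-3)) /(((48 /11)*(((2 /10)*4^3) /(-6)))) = -315315 /256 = -1231.70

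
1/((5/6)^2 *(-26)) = -18/325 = -0.06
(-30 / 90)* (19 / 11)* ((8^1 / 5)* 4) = -608 / 165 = -3.68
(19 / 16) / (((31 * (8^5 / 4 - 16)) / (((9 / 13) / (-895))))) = -0.00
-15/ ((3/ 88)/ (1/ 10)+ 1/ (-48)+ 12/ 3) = -7920/ 2281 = -3.47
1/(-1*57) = -1/57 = -0.02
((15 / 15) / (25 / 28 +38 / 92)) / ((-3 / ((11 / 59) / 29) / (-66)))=155848 / 1438951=0.11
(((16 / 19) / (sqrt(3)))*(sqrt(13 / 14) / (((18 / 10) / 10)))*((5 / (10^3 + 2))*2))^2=0.00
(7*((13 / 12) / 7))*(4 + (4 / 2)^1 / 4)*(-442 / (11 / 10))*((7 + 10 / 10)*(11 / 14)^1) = -12312.86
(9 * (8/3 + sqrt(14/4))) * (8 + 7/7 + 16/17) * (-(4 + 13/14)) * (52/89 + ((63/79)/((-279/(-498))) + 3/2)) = -15283443006/3705337 - 22925164509 * sqrt(14)/29642696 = -7018.45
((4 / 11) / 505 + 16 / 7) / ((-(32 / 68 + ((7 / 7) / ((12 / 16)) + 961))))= -4534308 / 1909370155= -0.00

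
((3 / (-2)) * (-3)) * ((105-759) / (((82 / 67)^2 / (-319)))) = 4214349513 / 6724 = 626762.27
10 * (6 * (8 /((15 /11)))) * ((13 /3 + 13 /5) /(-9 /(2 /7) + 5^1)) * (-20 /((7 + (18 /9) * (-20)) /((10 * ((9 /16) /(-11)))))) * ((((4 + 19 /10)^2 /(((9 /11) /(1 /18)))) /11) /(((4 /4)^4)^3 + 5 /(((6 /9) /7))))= 2896192 /25264305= 0.11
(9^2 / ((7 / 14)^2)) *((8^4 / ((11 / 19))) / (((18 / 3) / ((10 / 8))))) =5253120 / 11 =477556.36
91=91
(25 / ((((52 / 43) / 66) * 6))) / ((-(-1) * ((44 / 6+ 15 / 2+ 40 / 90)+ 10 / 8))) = 21285 / 1547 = 13.76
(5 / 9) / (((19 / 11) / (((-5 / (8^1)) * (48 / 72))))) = -275 / 2052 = -0.13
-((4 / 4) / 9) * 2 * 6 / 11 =-4 / 33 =-0.12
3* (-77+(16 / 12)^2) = -677 / 3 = -225.67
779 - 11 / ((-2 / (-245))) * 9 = -22697 / 2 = -11348.50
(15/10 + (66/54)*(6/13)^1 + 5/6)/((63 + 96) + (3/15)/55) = 31075/1705314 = 0.02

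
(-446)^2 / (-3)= -198916 / 3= -66305.33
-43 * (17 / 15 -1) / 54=-43 / 405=-0.11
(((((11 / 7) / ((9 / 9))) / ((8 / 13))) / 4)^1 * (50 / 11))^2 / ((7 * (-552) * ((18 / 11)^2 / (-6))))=12780625 / 2617380864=0.00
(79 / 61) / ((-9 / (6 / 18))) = -79 / 1647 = -0.05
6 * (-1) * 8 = -48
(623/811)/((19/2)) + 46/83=812232/1278947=0.64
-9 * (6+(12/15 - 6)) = -36/5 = -7.20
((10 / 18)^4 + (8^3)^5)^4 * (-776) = -2203642257002756810154188049694087384955993440463867851000940586942513416 / 1853020188851841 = -1189216539711942633055343000000000000000000000000000000000.00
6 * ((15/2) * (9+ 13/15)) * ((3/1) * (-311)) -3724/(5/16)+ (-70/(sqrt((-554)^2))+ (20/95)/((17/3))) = -190648783429/447355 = -426168.89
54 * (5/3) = 90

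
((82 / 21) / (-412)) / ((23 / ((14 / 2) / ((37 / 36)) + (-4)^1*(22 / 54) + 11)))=-662765 / 99398502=-0.01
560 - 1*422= 138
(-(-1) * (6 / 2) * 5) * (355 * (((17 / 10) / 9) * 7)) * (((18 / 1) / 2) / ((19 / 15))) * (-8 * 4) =-30416400 / 19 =-1600863.16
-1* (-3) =3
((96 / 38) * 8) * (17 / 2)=3264 / 19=171.79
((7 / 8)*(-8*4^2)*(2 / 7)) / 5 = -32 / 5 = -6.40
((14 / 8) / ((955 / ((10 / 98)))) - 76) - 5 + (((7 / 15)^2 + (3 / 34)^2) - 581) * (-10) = 398299321559 / 69550740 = 5726.74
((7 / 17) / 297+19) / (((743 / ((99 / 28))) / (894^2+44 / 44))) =38338599653 / 530502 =72268.53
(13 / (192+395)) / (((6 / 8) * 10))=0.00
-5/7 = -0.71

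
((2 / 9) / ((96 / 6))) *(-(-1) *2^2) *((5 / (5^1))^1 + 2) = 1 / 6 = 0.17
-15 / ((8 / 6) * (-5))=9 / 4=2.25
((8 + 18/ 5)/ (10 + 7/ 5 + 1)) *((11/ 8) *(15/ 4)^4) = 16149375/ 63488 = 254.37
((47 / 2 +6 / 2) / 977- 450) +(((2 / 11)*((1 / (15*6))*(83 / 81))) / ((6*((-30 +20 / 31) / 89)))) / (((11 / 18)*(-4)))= -235257522093031 / 522826504200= -449.97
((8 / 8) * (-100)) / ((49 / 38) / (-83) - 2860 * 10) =315400 / 90204449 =0.00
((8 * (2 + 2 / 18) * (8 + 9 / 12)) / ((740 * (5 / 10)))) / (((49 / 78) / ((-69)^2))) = 783978 / 259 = 3026.94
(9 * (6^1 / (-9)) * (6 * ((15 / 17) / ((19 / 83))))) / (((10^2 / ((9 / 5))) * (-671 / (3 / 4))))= 60507 / 21673300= 0.00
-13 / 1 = -13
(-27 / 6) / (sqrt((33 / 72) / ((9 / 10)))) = -27 * sqrt(165) / 55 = -6.31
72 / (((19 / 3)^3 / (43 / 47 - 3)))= -190512 / 322373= -0.59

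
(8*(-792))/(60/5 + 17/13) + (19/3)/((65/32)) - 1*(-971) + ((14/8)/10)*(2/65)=25846601/51900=498.01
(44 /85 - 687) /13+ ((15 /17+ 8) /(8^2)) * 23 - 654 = -49759599 /70720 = -703.61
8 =8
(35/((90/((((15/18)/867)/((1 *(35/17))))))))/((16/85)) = 5/5184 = 0.00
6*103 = 618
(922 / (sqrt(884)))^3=97972181 * sqrt(221) / 48841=29820.46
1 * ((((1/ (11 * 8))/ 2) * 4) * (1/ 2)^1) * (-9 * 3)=-27/ 88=-0.31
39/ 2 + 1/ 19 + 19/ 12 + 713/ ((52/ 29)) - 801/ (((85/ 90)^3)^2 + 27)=20943733409113/ 53720654169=389.86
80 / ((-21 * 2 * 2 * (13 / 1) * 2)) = -10 / 273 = -0.04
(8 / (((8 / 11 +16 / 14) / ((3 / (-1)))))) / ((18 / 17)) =-1309 / 108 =-12.12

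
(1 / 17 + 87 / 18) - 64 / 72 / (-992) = 92831 / 18972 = 4.89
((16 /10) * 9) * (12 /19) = 864 /95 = 9.09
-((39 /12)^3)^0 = -1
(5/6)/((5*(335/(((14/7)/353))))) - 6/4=-1064293/709530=-1.50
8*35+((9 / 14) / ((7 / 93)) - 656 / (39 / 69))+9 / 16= -8882451 / 10192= -871.51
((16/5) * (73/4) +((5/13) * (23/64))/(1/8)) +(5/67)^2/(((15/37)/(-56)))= 411322181/7002840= 58.74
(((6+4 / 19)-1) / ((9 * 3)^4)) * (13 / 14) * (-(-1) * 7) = 0.00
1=1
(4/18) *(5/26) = 5/117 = 0.04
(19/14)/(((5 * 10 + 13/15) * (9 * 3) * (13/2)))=95/624897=0.00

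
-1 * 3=-3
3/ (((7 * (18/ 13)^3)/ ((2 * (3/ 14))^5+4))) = 148233787/ 228709656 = 0.65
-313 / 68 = -4.60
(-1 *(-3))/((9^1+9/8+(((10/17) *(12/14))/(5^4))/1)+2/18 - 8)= 3213000/2395739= 1.34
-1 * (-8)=8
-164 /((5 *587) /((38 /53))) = -6232 /155555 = -0.04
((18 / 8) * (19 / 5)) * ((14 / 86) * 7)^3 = 20117979 / 1590140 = 12.65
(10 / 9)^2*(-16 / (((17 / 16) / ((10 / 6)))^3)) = -819200000 / 10744731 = -76.24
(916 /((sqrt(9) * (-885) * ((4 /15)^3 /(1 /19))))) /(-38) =17175 /681568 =0.03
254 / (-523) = -254 / 523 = -0.49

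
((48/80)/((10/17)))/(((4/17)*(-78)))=-289/5200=-0.06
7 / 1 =7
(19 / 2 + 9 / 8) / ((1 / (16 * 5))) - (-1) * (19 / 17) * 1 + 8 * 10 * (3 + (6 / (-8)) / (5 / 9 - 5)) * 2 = 1358.12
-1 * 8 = -8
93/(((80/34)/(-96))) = -18972/5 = -3794.40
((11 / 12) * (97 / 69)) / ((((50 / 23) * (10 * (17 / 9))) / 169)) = 180323 / 34000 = 5.30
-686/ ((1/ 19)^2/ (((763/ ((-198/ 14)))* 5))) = 6613386430/ 99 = 66801883.13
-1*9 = -9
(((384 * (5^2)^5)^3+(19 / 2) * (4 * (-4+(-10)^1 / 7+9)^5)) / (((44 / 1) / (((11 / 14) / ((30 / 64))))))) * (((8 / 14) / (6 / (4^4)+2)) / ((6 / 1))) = 181515600000000000000000076000000000 / 1919678733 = 94555196596012922543534830.00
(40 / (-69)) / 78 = -20 / 2691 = -0.01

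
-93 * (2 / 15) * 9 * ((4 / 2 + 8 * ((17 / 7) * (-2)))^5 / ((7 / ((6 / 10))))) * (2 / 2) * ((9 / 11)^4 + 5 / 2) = 82598210153971124832 / 43062475225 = 1918101774.74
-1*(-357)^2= -127449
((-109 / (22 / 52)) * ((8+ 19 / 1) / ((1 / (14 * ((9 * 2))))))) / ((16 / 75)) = -180773775 / 22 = -8216989.77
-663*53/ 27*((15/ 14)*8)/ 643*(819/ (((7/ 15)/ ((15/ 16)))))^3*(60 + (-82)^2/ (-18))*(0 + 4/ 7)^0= 55835002097632265625/ 2304512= 24228557758706.51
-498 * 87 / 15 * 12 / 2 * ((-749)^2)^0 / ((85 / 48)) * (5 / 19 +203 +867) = -16915856832 / 1615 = -10474214.76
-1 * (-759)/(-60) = -253/20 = -12.65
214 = 214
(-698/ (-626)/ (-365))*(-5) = 349/ 22849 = 0.02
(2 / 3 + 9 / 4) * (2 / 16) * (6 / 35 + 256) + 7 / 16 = 563 / 6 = 93.83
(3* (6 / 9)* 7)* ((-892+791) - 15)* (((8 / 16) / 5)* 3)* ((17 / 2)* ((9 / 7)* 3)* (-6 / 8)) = 119799 / 10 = 11979.90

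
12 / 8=1.50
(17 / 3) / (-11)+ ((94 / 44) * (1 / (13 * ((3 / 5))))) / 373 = -54877 / 106678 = -0.51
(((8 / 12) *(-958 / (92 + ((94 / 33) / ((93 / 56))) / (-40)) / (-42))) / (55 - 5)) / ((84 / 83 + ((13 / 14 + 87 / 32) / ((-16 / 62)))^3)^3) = -1271271122165123653195561257084506865664 / 8639988227293086520284816118335819133732562698667965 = -0.00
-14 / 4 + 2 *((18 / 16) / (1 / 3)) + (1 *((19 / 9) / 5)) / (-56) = 8171 / 2520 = 3.24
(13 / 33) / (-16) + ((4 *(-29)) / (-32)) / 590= -0.02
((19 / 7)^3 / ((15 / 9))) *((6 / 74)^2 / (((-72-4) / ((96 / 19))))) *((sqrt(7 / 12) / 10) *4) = -4104 *sqrt(21) / 11739175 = -0.00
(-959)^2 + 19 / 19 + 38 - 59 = 919661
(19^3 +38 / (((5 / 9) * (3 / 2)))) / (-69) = -1501 / 15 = -100.07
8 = 8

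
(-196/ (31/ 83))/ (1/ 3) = -48804/ 31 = -1574.32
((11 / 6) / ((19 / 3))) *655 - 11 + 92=10283 / 38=270.61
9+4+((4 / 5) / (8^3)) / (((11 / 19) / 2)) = 45779 / 3520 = 13.01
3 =3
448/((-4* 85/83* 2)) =-4648/85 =-54.68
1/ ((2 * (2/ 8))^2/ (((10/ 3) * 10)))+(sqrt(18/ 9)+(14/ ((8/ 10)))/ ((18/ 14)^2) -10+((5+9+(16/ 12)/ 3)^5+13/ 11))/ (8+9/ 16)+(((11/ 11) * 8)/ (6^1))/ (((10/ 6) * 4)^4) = 73568.80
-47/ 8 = -5.88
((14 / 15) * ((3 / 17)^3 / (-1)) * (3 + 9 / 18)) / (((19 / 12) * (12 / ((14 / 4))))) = -3087 / 933470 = -0.00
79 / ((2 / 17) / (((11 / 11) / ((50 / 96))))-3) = -32232 / 1199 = -26.88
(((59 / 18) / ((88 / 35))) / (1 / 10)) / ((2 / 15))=51625 / 528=97.77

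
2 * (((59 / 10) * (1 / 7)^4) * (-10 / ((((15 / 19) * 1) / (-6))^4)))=-163.96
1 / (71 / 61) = 61 / 71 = 0.86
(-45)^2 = 2025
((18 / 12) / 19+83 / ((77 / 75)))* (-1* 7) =-236781 / 418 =-566.46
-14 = -14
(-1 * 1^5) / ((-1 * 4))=1 / 4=0.25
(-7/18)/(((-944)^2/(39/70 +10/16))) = -331/641617920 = -0.00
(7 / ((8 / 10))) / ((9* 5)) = 7 / 36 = 0.19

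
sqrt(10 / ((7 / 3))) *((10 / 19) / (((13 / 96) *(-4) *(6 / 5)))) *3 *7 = -600 *sqrt(210) / 247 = -35.20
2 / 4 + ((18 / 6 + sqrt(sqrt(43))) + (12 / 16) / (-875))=43^(1 / 4) + 12247 / 3500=6.06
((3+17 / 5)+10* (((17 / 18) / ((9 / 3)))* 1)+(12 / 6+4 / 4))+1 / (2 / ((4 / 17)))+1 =31363 / 2295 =13.67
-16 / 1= -16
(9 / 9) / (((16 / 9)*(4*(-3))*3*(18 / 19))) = -19 / 1152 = -0.02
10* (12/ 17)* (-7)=-840/ 17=-49.41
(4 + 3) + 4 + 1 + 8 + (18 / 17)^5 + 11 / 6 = 197338675 / 8519142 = 23.16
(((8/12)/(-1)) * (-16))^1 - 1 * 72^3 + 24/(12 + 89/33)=-543057944/1455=-373235.70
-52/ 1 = -52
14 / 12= 7 / 6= 1.17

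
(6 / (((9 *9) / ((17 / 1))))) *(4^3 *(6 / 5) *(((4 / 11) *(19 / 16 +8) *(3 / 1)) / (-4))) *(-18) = 239904 / 55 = 4361.89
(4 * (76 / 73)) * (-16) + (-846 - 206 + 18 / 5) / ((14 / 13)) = -2657569 / 2555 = -1040.14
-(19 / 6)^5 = -318.43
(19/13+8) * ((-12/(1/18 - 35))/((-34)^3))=-3321/40173601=-0.00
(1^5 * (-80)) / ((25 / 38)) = -608 / 5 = -121.60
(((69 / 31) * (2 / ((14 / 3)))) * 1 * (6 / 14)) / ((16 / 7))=621 / 3472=0.18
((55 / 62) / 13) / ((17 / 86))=2365 / 6851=0.35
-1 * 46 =-46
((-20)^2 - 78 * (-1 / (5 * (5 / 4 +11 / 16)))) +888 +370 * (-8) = -257912 / 155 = -1663.95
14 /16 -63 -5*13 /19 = -9963 /152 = -65.55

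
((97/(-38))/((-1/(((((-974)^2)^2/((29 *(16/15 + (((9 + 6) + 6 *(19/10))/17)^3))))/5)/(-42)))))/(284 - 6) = -670153595388118025/2376393075896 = -282004.52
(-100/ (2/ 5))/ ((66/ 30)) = -1250/ 11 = -113.64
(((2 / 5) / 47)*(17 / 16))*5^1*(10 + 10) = 85 / 94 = 0.90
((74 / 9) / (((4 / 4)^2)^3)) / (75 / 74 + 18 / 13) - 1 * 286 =-5867030 / 20763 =-282.57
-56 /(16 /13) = -91 /2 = -45.50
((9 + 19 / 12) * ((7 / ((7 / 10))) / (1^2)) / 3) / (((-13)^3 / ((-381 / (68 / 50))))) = 2016125 / 448188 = 4.50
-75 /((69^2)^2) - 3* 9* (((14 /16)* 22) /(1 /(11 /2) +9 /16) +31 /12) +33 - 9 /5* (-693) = 10142652564281 /19795952340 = 512.36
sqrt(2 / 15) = sqrt(30) / 15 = 0.37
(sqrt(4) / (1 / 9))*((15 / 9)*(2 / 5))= 12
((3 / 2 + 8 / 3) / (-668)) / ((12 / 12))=-25 / 4008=-0.01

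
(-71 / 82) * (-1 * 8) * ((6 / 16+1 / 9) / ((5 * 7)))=71 / 738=0.10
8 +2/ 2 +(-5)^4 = 634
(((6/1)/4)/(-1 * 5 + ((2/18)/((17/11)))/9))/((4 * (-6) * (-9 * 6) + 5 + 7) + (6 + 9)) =-153/673652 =-0.00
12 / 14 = 6 / 7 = 0.86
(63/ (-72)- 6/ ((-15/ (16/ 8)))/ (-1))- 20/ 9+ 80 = 27397/ 360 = 76.10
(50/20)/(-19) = -5/38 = -0.13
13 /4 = 3.25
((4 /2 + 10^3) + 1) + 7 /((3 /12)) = 1031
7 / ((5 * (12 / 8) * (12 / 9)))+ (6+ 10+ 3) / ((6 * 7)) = 121 / 105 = 1.15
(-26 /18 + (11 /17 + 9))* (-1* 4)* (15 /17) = -25100 /867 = -28.95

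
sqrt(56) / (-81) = -2 * sqrt(14) / 81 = -0.09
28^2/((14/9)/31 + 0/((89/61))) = 15624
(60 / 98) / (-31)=-30 / 1519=-0.02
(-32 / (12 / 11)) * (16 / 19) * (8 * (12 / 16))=-2816 / 19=-148.21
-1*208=-208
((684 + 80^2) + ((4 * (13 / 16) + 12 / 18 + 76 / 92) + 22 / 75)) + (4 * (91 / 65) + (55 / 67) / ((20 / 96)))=1093890621 / 154100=7098.58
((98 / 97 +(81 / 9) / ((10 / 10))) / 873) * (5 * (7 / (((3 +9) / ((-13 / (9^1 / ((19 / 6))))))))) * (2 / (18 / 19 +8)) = -31898321 / 932845896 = -0.03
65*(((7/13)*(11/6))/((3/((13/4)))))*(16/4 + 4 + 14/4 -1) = 35035/48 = 729.90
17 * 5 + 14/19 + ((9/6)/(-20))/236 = 15377703/179360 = 85.74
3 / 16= 0.19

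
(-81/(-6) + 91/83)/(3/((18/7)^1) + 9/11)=79959/10873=7.35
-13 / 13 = -1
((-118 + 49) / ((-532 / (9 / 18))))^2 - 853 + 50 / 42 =-2892976181 / 3396288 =-851.81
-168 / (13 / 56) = -723.69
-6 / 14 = -0.43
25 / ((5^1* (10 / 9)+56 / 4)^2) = 2025 / 30976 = 0.07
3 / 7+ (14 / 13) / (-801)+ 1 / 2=135173 / 145782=0.93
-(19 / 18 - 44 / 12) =47 / 18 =2.61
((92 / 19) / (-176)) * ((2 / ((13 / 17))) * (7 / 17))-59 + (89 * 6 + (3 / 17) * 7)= 43990927 / 92378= 476.21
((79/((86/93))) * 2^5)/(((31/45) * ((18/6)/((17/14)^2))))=4109580/2107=1950.44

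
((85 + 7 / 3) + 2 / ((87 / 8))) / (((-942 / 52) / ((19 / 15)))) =-139308 / 22765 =-6.12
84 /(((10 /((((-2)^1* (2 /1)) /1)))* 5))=-168 /25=-6.72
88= 88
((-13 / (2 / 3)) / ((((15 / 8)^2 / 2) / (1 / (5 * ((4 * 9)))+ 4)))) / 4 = -37492 / 3375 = -11.11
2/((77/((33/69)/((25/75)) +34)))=1630/1771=0.92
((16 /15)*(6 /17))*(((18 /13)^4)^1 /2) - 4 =-8031124 /2427685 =-3.31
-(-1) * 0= 0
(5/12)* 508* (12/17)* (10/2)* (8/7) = 101600/119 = 853.78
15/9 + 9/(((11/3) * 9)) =64/33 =1.94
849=849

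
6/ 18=1/ 3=0.33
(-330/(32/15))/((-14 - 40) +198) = -275/256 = -1.07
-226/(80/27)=-3051/40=-76.28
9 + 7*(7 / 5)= 94 / 5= 18.80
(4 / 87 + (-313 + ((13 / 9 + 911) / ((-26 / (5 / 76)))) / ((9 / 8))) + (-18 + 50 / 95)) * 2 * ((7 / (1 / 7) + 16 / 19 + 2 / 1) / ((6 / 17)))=-3230209077815 / 33071571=-97673.29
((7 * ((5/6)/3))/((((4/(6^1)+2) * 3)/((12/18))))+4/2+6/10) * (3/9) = 2983/3240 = 0.92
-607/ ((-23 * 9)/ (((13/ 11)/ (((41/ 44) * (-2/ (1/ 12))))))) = -7891/ 50922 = -0.15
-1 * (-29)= 29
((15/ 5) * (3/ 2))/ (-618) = -3/ 412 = -0.01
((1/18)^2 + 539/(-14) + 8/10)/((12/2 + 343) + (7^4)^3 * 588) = -0.00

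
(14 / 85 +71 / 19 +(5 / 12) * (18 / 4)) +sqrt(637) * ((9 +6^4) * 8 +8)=74633 / 12920 +73136 * sqrt(13)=263701.37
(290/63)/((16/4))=145/126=1.15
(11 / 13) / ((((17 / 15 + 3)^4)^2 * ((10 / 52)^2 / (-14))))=-0.00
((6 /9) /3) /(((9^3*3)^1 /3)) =0.00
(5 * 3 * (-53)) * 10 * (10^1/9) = -26500/3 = -8833.33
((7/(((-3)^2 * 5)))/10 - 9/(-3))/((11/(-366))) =-82777/825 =-100.34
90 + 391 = 481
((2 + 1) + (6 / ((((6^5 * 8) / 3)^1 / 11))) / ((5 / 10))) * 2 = 5195 / 864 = 6.01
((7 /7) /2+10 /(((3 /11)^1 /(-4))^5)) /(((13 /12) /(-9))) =507434498 /9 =56381610.89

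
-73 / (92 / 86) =-3139 / 46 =-68.24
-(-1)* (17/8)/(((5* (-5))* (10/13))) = -221/2000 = -0.11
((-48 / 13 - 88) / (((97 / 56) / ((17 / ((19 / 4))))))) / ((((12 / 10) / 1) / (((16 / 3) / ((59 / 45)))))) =-642.22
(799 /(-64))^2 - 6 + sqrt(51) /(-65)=149.75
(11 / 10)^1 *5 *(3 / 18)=11 / 12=0.92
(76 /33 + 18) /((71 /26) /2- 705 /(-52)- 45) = -8710 /12903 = -0.68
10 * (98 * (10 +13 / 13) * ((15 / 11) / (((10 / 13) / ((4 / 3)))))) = 25480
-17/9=-1.89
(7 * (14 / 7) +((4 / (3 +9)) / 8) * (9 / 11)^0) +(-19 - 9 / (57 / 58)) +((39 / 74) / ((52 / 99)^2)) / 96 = -395754559 / 28075008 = -14.10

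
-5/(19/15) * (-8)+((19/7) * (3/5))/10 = 211083/6650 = 31.74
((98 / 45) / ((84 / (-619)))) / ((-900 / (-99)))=-47663 / 27000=-1.77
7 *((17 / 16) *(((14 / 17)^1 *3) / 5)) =147 / 40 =3.68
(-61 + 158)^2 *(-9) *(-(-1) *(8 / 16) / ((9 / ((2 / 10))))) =-9409 / 10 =-940.90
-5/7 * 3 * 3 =-45/7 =-6.43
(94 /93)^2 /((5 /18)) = 17672 /4805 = 3.68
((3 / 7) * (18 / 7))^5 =459165024 / 282475249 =1.63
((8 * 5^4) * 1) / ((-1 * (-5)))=1000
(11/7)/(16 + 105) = 1/77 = 0.01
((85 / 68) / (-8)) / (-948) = 5 / 30336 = 0.00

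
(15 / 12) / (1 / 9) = 11.25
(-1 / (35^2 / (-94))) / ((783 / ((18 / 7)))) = 188 / 746025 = 0.00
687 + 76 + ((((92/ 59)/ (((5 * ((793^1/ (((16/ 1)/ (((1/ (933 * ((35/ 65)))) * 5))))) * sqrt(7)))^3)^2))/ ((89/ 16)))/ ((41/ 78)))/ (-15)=18514686148410715921142866362783772392457/ 24265643721606245679160881209716796875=763.00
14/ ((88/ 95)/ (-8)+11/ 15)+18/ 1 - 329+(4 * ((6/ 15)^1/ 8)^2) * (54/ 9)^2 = -633533/ 2200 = -287.97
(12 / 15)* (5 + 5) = 8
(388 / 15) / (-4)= -97 / 15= -6.47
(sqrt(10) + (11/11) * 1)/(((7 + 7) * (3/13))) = 1.29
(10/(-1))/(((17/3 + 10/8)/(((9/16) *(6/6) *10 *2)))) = -1350/83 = -16.27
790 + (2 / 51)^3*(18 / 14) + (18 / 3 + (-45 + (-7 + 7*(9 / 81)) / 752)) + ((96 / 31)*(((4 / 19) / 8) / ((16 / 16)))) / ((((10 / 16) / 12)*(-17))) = 750.90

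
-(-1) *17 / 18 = 0.94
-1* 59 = -59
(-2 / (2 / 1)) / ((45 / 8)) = -8 / 45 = -0.18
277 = 277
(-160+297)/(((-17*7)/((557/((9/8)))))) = -610472/1071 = -570.00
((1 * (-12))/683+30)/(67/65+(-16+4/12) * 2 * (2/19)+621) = 37935495/782855966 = 0.05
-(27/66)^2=-81/484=-0.17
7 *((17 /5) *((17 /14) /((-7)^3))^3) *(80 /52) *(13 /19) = -83521 /75138416234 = -0.00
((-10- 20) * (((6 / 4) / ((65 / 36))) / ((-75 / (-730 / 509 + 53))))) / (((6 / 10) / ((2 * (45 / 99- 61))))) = -96815088 / 27995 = -3458.30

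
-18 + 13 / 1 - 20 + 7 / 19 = -468 / 19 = -24.63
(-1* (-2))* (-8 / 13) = -16 / 13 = -1.23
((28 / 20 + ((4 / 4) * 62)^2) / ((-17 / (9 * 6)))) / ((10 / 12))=-366444 / 25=-14657.76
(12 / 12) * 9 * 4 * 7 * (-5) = -1260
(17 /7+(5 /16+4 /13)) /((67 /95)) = 421705 /97552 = 4.32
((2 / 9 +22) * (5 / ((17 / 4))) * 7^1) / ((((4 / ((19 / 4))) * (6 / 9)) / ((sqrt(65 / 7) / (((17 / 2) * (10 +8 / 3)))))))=9.23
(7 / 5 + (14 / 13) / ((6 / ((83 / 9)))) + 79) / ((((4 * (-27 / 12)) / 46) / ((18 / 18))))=-6624322 / 15795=-419.39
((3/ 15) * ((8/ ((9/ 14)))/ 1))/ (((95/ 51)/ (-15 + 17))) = 3808/ 1425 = 2.67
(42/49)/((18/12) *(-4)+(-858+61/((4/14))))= -12/9107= -0.00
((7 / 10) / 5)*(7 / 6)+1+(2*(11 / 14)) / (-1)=-857 / 2100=-0.41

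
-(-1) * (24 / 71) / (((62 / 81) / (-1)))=-972 / 2201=-0.44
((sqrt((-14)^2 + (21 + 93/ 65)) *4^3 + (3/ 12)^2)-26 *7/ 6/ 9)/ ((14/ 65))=-92885/ 6048 + 32 *sqrt(922870)/ 7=4376.24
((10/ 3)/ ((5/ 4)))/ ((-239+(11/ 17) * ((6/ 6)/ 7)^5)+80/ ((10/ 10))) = -0.02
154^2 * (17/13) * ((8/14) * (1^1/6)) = 115192/39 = 2953.64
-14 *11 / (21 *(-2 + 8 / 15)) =5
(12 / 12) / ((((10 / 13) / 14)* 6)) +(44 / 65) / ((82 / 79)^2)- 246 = -158874611 / 655590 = -242.34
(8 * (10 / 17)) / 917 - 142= -2213558 / 15589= -141.99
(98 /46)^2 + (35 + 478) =273778 /529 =517.54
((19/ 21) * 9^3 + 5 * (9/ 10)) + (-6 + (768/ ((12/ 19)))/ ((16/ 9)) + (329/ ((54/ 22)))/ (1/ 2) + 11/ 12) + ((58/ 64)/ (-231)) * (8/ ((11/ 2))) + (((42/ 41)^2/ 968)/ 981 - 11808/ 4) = -22475629705057/ 16761056004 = -1340.94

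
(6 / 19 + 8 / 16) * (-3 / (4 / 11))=-1023 / 152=-6.73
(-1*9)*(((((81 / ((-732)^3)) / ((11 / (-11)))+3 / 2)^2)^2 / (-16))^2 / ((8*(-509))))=457434474806576939969353935081990474216656657723288066343849 / 2067300295774323389614060443463591317105822199869971593085059072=0.00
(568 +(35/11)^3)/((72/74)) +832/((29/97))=4724214323/1389564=3399.78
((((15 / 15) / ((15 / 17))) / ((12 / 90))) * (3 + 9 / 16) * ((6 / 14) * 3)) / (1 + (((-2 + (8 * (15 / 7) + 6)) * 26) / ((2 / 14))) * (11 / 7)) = 8721 / 1354720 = 0.01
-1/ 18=-0.06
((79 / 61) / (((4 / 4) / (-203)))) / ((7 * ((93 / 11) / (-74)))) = 1864874 / 5673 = 328.73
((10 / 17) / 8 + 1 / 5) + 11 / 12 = 607 / 510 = 1.19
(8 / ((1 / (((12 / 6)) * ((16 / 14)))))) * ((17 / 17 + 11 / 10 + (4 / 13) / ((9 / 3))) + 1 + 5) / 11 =29248 / 2145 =13.64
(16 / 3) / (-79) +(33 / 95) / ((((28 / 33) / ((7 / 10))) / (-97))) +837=728706379 / 900600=809.13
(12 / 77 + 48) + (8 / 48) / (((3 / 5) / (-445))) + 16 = -59.46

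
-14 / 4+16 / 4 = 1 / 2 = 0.50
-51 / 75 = -17 / 25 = -0.68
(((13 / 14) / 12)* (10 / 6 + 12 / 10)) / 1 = 559 / 2520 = 0.22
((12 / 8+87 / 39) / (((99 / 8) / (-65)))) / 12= -485 / 297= -1.63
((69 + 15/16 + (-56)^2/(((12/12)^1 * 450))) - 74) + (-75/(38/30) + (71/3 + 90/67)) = -143415001/4582800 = -31.29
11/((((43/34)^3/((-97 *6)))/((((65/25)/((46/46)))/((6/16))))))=-8722972544/397535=-21942.65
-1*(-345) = 345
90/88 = 45/44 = 1.02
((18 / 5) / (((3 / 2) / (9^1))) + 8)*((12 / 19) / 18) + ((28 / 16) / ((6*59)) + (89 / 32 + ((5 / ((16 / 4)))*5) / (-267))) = 60681609 / 15963040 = 3.80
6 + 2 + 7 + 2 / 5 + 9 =122 / 5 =24.40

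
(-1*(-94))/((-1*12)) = -47/6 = -7.83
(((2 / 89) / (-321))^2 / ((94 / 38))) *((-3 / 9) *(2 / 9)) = -152 / 1035742268709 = -0.00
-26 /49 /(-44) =13 /1078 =0.01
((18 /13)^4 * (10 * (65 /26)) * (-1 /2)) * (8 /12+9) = -12684600 /28561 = -444.12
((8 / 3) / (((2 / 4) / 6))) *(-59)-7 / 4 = -7559 / 4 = -1889.75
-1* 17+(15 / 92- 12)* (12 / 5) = -45.41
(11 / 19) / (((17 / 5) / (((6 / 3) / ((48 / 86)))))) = 2365 / 3876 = 0.61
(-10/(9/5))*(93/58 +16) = -25525/261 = -97.80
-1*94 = -94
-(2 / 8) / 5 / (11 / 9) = -9 / 220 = -0.04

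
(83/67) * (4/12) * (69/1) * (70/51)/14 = 9545/3417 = 2.79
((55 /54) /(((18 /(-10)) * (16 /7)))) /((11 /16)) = -0.36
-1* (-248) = 248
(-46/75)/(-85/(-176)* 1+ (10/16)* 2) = -8096/22875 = -0.35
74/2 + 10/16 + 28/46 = 7035/184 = 38.23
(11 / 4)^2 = 121 / 16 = 7.56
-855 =-855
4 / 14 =2 / 7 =0.29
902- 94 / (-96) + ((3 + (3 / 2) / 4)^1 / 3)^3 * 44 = 370801 / 384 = 965.63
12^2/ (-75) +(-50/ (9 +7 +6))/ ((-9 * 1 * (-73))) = -347521/ 180675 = -1.92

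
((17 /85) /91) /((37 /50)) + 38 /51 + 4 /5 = 1329148 /858585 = 1.55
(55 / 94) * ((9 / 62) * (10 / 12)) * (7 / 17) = 5775 / 198152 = 0.03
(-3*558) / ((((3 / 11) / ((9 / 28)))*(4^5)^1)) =-27621 / 14336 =-1.93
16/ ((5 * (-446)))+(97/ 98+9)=1090801/ 109270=9.98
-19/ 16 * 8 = -19/ 2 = -9.50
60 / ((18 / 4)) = 40 / 3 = 13.33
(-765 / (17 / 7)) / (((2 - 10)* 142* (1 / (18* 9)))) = 25515 / 568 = 44.92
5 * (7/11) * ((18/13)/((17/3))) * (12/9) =2520/2431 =1.04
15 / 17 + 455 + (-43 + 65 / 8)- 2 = 56985 / 136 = 419.01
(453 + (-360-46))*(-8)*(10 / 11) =-3760 / 11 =-341.82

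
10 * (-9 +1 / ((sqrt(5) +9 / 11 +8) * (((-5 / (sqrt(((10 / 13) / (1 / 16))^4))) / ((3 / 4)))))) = -43720410 / 371969 +1161600 * sqrt(5) / 371969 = -110.55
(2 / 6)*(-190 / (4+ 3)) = -190 / 21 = -9.05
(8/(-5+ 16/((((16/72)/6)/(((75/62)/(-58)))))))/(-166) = 0.00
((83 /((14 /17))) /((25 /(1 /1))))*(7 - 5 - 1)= 1411 /350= 4.03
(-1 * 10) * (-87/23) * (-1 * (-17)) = 14790/23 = 643.04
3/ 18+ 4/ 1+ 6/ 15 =137/ 30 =4.57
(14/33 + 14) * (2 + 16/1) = 2856/11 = 259.64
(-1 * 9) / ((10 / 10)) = -9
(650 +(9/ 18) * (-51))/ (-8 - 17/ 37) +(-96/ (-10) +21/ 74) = -3702382/ 57905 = -63.94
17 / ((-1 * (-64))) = 17 / 64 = 0.27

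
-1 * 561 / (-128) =561 / 128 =4.38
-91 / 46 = -1.98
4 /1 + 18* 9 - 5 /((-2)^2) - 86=315 /4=78.75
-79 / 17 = -4.65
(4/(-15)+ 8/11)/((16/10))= 0.29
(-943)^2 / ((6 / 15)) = 4446245 / 2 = 2223122.50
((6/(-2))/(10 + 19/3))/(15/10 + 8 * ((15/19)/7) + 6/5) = -570/11179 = -0.05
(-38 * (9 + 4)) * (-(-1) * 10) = -4940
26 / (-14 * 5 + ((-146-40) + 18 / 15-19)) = -130 / 1369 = -0.09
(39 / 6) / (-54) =-13 / 108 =-0.12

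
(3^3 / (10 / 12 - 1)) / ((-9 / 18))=324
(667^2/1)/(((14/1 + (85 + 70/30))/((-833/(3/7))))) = -2594147759/304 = -8533380.79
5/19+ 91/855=0.37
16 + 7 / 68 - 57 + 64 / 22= -28415 / 748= -37.99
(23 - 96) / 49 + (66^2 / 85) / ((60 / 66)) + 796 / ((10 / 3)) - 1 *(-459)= 15674602 / 20825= 752.68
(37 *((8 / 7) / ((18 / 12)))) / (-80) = -37 / 105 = -0.35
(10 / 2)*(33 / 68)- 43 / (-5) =3749 / 340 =11.03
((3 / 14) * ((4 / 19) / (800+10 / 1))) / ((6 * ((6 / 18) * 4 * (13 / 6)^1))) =1 / 311220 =0.00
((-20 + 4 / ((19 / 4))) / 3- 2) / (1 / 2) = -956 / 57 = -16.77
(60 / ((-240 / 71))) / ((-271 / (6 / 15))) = 71 / 2710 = 0.03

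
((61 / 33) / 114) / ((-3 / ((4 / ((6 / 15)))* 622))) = -189710 / 5643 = -33.62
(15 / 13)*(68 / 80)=51 / 52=0.98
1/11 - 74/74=-10/11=-0.91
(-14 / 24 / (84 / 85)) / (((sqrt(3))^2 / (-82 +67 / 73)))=167705 / 10512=15.95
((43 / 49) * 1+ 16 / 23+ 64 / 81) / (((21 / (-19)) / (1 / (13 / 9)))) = -4099079 / 2769039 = -1.48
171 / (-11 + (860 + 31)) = 171 / 880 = 0.19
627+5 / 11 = 6902 / 11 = 627.45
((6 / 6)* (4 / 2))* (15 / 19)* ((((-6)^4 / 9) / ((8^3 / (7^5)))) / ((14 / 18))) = 9596.10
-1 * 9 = -9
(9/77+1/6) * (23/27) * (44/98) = 0.11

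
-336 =-336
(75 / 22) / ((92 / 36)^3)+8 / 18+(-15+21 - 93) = -208025971 / 2409066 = -86.35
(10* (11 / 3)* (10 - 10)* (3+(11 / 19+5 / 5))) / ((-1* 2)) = 0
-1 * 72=-72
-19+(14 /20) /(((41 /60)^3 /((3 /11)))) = -13950889 /758131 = -18.40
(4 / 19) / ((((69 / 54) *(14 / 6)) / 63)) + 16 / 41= 86696 / 17917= 4.84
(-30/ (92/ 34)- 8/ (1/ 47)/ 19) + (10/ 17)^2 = -3855777/ 126293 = -30.53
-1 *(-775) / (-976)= -775 / 976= -0.79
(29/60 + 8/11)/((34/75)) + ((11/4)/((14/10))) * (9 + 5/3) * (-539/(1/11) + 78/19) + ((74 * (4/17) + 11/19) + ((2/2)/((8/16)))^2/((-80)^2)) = -14817543682787/119380800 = -124119.99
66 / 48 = 11 / 8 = 1.38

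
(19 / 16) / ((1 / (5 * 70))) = 3325 / 8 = 415.62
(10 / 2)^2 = 25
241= 241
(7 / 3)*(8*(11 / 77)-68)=-156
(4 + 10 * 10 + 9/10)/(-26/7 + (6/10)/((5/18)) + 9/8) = -146860/601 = -244.36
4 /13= 0.31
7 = 7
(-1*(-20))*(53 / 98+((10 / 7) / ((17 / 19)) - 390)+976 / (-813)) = -5269695430 / 677229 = -7781.26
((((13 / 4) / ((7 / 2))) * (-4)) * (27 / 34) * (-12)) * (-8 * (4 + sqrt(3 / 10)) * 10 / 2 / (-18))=936 * sqrt(30) / 119 + 37440 / 119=357.70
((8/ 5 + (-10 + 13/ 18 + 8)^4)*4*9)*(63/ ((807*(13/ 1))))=15673091/ 16995420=0.92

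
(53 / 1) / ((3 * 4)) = 53 / 12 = 4.42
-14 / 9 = -1.56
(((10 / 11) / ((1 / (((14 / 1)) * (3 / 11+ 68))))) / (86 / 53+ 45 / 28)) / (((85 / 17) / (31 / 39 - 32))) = -37977156784 / 22618167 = -1679.06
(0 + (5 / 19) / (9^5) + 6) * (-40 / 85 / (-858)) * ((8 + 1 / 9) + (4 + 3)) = 215410912 / 4331775591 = 0.05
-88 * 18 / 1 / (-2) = 792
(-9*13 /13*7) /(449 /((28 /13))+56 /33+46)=-58212 /236693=-0.25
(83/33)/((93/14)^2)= 16268/285417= 0.06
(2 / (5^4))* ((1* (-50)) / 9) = -4 / 225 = -0.02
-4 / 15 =-0.27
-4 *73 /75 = -292 /75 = -3.89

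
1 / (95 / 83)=83 / 95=0.87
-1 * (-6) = 6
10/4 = 5/2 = 2.50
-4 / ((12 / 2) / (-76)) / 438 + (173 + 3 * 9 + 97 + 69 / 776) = 151524413 / 509832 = 297.20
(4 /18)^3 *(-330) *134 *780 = -30659200 /81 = -378508.64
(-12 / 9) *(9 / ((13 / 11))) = -132 / 13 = -10.15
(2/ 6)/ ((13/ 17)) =17/ 39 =0.44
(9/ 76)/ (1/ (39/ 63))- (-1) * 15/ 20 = 219/ 266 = 0.82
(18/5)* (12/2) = 108/5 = 21.60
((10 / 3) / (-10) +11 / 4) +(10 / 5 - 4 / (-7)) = 4.99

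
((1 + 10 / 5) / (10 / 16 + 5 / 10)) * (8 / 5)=64 / 15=4.27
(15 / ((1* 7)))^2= 225 / 49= 4.59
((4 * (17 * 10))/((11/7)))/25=952/55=17.31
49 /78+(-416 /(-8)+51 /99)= 15199 /286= 53.14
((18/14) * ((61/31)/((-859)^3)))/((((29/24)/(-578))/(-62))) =-15231456/128669475137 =-0.00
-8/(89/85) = -680/89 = -7.64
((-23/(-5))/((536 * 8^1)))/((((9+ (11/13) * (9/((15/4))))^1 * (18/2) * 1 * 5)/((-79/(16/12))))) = -23621/184469760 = -0.00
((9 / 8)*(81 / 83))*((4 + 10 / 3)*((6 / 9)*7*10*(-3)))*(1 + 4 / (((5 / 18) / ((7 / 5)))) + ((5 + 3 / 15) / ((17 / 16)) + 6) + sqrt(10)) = -39694.82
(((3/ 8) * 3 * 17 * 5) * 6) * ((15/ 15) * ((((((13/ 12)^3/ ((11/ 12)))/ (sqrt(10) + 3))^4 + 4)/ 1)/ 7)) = 1429963569815034325/ 6528523567104 - 37626407472806815 * sqrt(10)/ 544043630592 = 328.07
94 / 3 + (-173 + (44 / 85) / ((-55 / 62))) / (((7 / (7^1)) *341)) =13401631 / 434775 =30.82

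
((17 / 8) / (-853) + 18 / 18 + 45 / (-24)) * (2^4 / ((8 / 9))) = -13473 / 853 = -15.79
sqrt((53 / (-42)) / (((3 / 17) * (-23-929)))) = sqrt(53) / 84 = 0.09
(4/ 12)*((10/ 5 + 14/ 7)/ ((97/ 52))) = 208/ 291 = 0.71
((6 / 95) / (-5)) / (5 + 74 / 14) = -7 / 5700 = -0.00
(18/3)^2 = 36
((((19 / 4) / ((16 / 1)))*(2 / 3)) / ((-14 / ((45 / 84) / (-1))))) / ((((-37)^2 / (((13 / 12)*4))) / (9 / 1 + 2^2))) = 0.00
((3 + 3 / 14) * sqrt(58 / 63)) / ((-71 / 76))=-570 * sqrt(406) / 3479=-3.30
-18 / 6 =-3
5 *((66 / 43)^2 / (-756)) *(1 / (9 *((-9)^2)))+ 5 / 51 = 47166950 / 481207797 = 0.10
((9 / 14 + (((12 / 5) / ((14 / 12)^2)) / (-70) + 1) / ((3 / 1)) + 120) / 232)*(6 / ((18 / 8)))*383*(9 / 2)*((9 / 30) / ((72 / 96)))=2383712719 / 2486750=958.57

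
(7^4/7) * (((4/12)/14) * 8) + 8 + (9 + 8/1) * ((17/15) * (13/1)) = 323.80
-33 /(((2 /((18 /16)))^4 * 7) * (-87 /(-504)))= -649539 /237568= -2.73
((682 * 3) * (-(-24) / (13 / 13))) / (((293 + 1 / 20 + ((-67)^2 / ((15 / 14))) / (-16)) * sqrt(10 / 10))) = 5892480 / 3743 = 1574.27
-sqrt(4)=-2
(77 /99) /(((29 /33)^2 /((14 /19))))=11858 /15979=0.74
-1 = -1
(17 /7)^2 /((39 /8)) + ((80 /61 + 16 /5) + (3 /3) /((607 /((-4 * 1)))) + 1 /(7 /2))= 2122912762 /353792985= 6.00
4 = 4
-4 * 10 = -40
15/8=1.88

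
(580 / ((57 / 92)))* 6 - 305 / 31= 3302525 / 589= 5607.00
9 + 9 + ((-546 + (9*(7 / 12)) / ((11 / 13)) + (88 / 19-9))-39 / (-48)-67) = -1980823 / 3344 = -592.35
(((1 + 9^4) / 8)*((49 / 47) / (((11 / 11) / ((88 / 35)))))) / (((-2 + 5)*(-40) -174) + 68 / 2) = -252637 / 30550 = -8.27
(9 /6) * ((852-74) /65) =1167 /65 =17.95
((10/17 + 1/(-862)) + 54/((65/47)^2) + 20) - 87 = -2363816331/61913150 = -38.18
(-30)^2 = 900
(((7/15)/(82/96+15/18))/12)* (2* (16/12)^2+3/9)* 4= 784/2187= 0.36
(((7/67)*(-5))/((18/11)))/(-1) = 385/1206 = 0.32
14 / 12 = 7 / 6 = 1.17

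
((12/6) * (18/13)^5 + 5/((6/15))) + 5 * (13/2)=20487321/371293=55.18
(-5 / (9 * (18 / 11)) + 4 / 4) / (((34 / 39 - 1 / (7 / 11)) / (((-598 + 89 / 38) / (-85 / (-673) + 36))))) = 16480797515 / 1058782524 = 15.57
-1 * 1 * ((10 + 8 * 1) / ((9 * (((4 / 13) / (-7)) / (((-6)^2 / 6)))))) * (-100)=-27300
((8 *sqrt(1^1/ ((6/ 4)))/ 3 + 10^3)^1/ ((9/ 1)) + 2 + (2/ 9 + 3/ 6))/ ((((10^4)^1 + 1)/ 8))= 64 *sqrt(6)/ 810081 + 2732/ 30003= 0.09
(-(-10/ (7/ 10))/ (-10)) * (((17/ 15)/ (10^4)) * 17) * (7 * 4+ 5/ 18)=-147101/ 1890000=-0.08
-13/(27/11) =-143/27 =-5.30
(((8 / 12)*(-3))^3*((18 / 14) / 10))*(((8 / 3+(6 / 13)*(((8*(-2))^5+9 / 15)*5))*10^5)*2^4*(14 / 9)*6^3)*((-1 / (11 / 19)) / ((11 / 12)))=-2521275372652714.56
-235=-235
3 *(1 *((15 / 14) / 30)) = 3 / 28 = 0.11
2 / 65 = 0.03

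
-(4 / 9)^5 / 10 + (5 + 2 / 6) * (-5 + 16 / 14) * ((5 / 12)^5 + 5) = -13639290851 / 132269760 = -103.12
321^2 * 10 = 1030410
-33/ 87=-11/ 29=-0.38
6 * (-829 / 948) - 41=-7307 / 158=-46.25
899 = 899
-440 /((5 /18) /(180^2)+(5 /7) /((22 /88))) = -359251200 /2332807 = -154.00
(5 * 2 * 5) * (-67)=-3350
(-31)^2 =961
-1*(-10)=10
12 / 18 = 2 / 3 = 0.67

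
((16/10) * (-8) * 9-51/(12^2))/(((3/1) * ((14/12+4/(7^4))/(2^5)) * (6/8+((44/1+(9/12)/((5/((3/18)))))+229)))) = -2130781856/552948843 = -3.85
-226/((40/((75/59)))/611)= -1035645/236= -4388.33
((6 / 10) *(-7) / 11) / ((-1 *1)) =21 / 55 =0.38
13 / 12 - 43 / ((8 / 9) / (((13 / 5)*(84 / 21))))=-30121 / 60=-502.02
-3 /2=-1.50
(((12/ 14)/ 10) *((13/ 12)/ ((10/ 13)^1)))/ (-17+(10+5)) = -169/ 2800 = -0.06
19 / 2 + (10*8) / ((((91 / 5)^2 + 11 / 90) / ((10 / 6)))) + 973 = 293127045 / 298226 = 982.90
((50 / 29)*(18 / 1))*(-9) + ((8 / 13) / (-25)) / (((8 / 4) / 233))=-2659528 / 9425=-282.18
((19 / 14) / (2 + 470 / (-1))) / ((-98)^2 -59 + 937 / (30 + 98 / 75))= -11153 / 36825409530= -0.00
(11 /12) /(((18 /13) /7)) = 1001 /216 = 4.63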